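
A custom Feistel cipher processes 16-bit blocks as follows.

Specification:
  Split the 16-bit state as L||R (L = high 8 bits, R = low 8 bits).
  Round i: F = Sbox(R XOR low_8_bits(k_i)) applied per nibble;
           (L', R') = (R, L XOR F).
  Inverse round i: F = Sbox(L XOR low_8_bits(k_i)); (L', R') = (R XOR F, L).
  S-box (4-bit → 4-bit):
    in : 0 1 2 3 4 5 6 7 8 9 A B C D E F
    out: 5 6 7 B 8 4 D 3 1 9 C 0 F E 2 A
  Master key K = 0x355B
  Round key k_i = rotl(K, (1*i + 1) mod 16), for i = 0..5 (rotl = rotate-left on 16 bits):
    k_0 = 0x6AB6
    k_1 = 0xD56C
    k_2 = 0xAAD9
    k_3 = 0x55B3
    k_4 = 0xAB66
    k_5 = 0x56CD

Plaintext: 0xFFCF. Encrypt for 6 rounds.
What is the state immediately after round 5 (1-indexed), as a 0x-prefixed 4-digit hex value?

s_0 = plaintext = 0xFFCF
s_1 = Round(s_0, k_0) = 0xCFC6
s_2 = Round(s_1, k_1) = 0xC603
s_3 = Round(s_2, k_2) = 0x032A
s_4 = Round(s_3, k_3) = 0x2A9A
s_5 = Round(s_4, k_4) = 0x9A85
s_6 = Round(s_5, k_5) = 0x851B

0x9A85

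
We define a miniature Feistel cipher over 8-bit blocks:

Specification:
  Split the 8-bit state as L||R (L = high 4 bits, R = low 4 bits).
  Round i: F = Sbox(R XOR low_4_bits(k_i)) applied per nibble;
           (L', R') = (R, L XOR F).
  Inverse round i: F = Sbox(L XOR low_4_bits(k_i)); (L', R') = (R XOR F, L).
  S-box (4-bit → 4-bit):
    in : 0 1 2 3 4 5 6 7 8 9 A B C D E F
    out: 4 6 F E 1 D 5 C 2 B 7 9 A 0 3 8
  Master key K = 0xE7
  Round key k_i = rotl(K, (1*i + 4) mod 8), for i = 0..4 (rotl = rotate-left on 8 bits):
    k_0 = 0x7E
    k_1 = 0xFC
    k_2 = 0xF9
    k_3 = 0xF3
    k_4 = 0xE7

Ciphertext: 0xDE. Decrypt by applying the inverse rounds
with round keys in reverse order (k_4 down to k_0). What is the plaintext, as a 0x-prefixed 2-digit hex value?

s_0 = ciphertext = 0xDE
s_1 = InvRound(s_0, k_4) = 0x9D
s_2 = InvRound(s_1, k_3) = 0xA9
s_3 = InvRound(s_2, k_2) = 0x7A
s_4 = InvRound(s_3, k_1) = 0x37
s_5 = InvRound(s_4, k_0) = 0x73

0x73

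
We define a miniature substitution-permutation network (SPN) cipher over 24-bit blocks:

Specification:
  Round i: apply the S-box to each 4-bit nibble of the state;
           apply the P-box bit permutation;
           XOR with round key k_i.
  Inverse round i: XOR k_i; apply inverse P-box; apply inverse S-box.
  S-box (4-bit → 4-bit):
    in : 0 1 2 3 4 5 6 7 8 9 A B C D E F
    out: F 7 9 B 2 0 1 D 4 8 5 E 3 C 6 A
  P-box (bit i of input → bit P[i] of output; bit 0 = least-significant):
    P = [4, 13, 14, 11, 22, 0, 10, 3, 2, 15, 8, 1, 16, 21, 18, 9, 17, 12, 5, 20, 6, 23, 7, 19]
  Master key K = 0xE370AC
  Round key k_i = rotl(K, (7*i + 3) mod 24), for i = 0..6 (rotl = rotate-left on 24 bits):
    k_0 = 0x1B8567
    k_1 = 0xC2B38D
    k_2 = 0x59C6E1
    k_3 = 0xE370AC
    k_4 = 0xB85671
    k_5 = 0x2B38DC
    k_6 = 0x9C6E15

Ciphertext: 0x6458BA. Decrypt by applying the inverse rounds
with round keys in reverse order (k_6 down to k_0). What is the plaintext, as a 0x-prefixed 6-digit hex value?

0x1DDEDE

s_0 = ciphertext = 0x6458BA
s_1 = InvRound(s_0, k_6) = 0xBBF204
s_2 = InvRound(s_1, k_5) = 0x199497
s_3 = InvRound(s_2, k_4) = 0x183358
s_4 = InvRound(s_3, k_3) = 0x073A6A
s_5 = InvRound(s_4, k_2) = 0xD38F0B
s_6 = InvRound(s_5, k_1) = 0x8F628F
s_7 = InvRound(s_6, k_0) = 0x1DDEDE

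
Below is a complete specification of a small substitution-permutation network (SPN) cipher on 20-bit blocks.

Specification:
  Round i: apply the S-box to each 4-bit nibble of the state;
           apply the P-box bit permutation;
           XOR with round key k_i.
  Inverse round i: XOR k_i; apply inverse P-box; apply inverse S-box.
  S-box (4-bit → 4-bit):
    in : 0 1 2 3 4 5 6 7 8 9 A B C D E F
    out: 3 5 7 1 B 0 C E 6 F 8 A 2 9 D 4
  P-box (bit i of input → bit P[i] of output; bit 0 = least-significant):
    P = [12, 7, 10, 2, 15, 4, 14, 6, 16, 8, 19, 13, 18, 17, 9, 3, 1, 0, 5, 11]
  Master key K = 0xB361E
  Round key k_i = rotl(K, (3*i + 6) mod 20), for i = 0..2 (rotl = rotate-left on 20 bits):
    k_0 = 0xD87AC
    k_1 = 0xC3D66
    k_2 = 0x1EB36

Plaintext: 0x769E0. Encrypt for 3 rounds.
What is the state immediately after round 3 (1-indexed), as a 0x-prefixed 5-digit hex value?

s_0 = plaintext = 0x769E0
s_1 = Round(s_0, k_0) = 0x47C45
s_2 = Round(s_1, k_1) = 0xEB63D
s_3 = Round(s_2, k_2) = 0xB5318

0xB5318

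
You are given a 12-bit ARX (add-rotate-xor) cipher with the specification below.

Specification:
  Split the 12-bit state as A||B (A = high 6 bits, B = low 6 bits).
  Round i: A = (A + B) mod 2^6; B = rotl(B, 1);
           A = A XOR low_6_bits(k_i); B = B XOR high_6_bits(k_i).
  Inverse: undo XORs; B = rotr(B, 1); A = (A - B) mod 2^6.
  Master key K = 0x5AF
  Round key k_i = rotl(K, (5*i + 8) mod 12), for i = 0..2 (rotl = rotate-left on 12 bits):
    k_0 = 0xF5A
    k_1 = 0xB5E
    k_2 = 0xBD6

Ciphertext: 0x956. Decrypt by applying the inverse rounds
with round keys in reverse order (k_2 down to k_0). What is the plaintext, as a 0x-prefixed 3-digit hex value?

s_0 = ciphertext = 0x956
s_1 = InvRound(s_0, k_2) = 0xDFC
s_2 = InvRound(s_1, k_1) = 0x068
s_3 = InvRound(s_2, k_0) = 0xC6A

0xC6A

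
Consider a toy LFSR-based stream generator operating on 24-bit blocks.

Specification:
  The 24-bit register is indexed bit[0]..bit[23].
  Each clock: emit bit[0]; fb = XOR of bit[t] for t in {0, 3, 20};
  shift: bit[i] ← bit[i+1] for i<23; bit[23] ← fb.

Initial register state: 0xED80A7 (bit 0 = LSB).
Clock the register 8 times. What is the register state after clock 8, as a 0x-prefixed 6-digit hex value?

reg_0 = 0xED80A7
clock 1: out=1, reg = 0xF6C053
clock 2: out=1, reg = 0x7B6029
clock 3: out=1, reg = 0xBDB014
clock 4: out=0, reg = 0xDED80A
clock 5: out=0, reg = 0x6F6C05
clock 6: out=1, reg = 0xB7B602
clock 7: out=0, reg = 0xDBDB01
clock 8: out=1, reg = 0x6DED80

0x6DED80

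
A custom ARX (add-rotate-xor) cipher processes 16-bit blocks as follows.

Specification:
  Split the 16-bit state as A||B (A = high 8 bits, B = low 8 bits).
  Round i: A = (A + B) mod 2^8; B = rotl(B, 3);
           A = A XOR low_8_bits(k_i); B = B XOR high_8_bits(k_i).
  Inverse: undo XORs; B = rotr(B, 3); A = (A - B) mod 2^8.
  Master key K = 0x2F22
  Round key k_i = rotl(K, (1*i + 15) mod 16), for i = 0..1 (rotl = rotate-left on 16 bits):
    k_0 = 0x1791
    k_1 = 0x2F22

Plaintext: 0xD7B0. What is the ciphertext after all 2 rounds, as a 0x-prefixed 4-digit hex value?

0x8ABB

s_0 = plaintext = 0xD7B0
s_1 = Round(s_0, k_0) = 0x1692
s_2 = Round(s_1, k_1) = 0x8ABB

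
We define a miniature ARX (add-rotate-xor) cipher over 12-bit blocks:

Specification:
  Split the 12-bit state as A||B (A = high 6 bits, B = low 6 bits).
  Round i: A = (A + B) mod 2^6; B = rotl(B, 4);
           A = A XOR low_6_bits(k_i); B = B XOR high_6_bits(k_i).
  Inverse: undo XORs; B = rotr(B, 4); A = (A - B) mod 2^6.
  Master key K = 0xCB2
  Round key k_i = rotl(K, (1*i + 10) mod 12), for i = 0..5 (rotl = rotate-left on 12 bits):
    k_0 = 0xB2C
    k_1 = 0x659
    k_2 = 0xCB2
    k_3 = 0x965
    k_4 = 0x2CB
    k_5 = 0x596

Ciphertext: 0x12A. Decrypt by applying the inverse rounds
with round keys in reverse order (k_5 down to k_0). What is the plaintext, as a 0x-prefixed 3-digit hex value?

0xD0E

s_0 = ciphertext = 0x12A
s_1 = InvRound(s_0, k_5) = 0x7F3
s_2 = InvRound(s_1, k_4) = 0xC63
s_3 = InvRound(s_2, k_3) = 0xF18
s_4 = InvRound(s_3, k_2) = 0x92A
s_5 = InvRound(s_4, k_1) = 0xB8F
s_6 = InvRound(s_5, k_0) = 0xD0E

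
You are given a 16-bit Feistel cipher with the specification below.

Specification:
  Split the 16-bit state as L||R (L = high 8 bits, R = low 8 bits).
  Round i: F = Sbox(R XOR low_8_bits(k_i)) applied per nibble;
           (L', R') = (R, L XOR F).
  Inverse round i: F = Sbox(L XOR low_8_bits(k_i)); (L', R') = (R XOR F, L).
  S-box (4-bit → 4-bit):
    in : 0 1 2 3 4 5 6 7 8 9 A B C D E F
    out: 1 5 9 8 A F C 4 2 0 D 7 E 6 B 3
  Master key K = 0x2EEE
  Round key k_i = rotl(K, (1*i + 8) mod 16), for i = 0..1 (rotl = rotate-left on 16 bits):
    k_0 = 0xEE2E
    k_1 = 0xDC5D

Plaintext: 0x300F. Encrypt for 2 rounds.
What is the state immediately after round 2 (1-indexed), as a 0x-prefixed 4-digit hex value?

s_0 = plaintext = 0x300F
s_1 = Round(s_0, k_0) = 0x0FA5
s_2 = Round(s_1, k_1) = 0xA53D

0xA53D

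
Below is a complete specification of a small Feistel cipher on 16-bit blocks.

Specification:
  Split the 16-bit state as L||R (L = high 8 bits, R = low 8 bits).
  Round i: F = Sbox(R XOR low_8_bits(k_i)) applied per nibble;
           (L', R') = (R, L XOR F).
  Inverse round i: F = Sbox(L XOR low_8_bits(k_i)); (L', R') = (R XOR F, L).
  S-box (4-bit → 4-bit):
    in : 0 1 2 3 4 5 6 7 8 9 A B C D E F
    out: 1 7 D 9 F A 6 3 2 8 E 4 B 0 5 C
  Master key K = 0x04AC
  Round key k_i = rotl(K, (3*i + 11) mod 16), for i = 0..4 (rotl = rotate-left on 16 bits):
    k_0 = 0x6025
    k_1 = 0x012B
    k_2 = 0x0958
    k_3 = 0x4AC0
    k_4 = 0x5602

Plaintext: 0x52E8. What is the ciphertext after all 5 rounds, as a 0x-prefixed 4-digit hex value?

s_0 = plaintext = 0x52E8
s_1 = Round(s_0, k_0) = 0xE8E2
s_2 = Round(s_1, k_1) = 0xE250
s_3 = Round(s_2, k_2) = 0x50F0
s_4 = Round(s_3, k_3) = 0xF0C1
s_5 = Round(s_4, k_4) = 0xC149

0xC149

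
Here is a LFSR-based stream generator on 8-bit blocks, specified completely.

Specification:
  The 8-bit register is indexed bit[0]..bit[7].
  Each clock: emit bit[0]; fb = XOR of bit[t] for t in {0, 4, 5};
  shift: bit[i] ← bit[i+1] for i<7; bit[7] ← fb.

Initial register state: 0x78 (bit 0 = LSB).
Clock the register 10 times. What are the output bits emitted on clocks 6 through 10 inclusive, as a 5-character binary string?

reg_0 = 0x78
clock 1: out=0, reg = 0x3C
clock 2: out=0, reg = 0x1E
clock 3: out=0, reg = 0x8F
clock 4: out=1, reg = 0xC7
clock 5: out=1, reg = 0xE3
clock 6: out=1, reg = 0x71
clock 7: out=1, reg = 0xB8
clock 8: out=0, reg = 0x5C
clock 9: out=0, reg = 0xAE
clock 10: out=0, reg = 0xD7

11000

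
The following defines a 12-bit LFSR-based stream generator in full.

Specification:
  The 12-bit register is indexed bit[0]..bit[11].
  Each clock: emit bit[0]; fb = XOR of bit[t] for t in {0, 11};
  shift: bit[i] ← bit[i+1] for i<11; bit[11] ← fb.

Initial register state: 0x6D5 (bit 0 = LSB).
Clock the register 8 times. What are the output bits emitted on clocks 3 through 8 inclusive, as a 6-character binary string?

reg_0 = 0x6D5
clock 1: out=1, reg = 0xB6A
clock 2: out=0, reg = 0xDB5
clock 3: out=1, reg = 0x6DA
clock 4: out=0, reg = 0x36D
clock 5: out=1, reg = 0x9B6
clock 6: out=0, reg = 0xCDB
clock 7: out=1, reg = 0x66D
clock 8: out=1, reg = 0xB36

101011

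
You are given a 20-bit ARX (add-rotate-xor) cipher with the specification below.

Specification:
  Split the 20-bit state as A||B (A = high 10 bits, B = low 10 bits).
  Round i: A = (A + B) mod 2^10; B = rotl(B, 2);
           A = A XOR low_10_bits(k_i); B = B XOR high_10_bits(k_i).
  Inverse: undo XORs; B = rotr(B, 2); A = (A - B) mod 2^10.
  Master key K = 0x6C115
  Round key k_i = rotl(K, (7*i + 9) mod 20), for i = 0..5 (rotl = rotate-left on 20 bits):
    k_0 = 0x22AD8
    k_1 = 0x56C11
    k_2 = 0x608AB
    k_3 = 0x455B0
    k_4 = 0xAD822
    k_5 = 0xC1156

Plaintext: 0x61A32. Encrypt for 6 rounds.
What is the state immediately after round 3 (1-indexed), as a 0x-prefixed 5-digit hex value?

0xA9CEE

s_0 = plaintext = 0x61A32
s_1 = Round(s_0, k_0) = 0x58040
s_2 = Round(s_1, k_1) = 0x6C45B
s_3 = Round(s_2, k_2) = 0xA9CEE
s_4 = Round(s_3, k_3) = 0x896AD
s_5 = Round(s_4, k_4) = 0x3C000
s_6 = Round(s_5, k_5) = 0x69B04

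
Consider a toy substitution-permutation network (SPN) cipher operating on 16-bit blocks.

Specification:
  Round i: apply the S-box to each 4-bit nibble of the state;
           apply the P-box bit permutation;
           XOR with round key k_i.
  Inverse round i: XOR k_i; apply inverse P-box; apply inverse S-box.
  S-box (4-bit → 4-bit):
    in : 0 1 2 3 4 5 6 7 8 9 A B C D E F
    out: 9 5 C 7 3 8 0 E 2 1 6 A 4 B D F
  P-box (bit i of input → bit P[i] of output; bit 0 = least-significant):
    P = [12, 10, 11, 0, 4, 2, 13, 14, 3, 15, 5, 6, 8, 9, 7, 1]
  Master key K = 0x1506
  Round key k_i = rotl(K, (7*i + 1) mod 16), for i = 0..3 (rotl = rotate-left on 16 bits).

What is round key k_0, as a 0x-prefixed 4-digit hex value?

K = 0x1506
k_0 = rotl(K, (7*0+1) mod 16) = rotl(K, 1) = 0x2A0C

0x2A0C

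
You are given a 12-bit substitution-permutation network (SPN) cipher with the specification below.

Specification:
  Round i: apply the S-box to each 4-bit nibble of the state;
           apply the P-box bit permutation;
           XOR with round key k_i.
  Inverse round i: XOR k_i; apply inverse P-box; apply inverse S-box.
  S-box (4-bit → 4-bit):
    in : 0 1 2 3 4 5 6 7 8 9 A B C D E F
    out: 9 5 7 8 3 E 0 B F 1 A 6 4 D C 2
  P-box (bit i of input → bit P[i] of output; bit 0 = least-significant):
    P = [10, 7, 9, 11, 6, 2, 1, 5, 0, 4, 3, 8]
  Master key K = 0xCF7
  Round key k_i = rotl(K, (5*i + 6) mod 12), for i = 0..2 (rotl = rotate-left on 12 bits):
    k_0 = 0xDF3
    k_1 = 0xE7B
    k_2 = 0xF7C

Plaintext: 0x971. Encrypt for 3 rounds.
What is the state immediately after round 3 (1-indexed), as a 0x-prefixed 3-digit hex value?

s_0 = plaintext = 0x971
s_1 = Round(s_0, k_0) = 0xB96
s_2 = Round(s_1, k_1) = 0xE23
s_3 = Round(s_2, k_2) = 0x632

0x632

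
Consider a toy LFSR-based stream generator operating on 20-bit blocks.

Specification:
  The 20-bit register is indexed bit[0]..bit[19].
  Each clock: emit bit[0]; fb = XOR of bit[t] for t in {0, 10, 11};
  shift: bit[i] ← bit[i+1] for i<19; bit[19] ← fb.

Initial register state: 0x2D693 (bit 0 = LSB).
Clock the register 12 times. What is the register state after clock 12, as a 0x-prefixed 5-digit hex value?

reg_0 = 0x2D693
clock 1: out=1, reg = 0x16B49
clock 2: out=1, reg = 0x0B5A4
clock 3: out=0, reg = 0x85AD2
clock 4: out=0, reg = 0xC2D69
clock 5: out=1, reg = 0xE16B4
clock 6: out=0, reg = 0xF0B5A
clock 7: out=0, reg = 0xF85AD
clock 8: out=1, reg = 0x7C2D6
clock 9: out=0, reg = 0x3E16B
clock 10: out=1, reg = 0x9F0B5
clock 11: out=1, reg = 0xCF85A
clock 12: out=0, reg = 0xE7C2D

0xE7C2D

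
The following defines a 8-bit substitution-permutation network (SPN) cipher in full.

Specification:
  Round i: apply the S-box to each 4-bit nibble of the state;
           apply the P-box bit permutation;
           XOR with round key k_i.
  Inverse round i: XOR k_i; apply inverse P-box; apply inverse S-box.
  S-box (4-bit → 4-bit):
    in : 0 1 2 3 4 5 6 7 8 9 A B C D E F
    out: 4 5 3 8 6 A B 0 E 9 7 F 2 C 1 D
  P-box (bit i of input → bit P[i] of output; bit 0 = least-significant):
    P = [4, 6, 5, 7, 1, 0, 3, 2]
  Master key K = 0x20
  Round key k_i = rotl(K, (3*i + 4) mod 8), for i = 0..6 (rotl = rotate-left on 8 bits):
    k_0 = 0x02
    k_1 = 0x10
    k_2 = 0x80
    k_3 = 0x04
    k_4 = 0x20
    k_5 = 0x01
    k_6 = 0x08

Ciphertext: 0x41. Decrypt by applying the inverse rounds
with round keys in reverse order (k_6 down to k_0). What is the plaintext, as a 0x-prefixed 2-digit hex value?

0xC2

s_0 = ciphertext = 0x41
s_1 = InvRound(s_0, k_6) = 0x4C
s_2 = InvRound(s_1, k_5) = 0x8C
s_3 = InvRound(s_2, k_4) = 0xDD
s_4 = InvRound(s_3, k_3) = 0x46
s_5 = InvRound(s_4, k_2) = 0x95
s_6 = InvRound(s_5, k_1) = 0x53
s_7 = InvRound(s_6, k_0) = 0xC2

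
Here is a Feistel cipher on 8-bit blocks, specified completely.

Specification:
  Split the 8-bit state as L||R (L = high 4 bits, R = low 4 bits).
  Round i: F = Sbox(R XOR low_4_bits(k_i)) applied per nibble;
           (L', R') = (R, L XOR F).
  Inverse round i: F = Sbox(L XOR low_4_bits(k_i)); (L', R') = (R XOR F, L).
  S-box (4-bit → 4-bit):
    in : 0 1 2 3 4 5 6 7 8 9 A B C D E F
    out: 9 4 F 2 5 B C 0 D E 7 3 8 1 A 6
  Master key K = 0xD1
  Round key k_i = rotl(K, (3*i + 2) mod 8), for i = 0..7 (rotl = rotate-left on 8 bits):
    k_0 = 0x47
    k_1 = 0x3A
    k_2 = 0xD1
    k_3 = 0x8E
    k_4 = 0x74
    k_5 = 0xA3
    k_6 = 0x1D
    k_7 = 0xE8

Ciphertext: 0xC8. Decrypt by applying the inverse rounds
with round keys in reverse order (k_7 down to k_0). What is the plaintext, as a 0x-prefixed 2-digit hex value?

0xDF

s_0 = ciphertext = 0xC8
s_1 = InvRound(s_0, k_7) = 0xDC
s_2 = InvRound(s_1, k_6) = 0x5D
s_3 = InvRound(s_2, k_5) = 0x15
s_4 = InvRound(s_3, k_4) = 0xE1
s_5 = InvRound(s_4, k_3) = 0x8E
s_6 = InvRound(s_5, k_2) = 0x08
s_7 = InvRound(s_6, k_1) = 0xF0
s_8 = InvRound(s_7, k_0) = 0xDF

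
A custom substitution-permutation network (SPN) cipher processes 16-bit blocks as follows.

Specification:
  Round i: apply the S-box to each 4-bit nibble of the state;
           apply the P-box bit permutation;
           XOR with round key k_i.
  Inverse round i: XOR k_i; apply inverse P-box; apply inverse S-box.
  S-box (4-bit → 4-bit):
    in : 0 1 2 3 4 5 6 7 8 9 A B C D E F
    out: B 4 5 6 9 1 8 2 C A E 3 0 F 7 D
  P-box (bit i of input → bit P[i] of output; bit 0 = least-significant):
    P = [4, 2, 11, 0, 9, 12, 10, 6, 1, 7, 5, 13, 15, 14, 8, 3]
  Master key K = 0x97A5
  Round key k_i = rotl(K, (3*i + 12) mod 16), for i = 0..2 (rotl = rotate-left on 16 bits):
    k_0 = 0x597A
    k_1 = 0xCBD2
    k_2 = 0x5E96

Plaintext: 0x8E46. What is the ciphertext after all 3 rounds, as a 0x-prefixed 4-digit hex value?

0x0226

s_0 = plaintext = 0x8E46
s_1 = Round(s_0, k_0) = 0x5A91
s_2 = Round(s_1, k_1) = 0x7332
s_3 = Round(s_2, k_2) = 0x0226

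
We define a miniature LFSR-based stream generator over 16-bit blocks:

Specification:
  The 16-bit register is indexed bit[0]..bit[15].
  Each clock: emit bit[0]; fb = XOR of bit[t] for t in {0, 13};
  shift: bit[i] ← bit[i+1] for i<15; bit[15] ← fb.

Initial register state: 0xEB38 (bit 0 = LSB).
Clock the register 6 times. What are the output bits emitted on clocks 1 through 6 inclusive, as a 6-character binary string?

reg_0 = 0xEB38
clock 1: out=0, reg = 0xF59C
clock 2: out=0, reg = 0xFACE
clock 3: out=0, reg = 0xFD67
clock 4: out=1, reg = 0x7EB3
clock 5: out=1, reg = 0x3F59
clock 6: out=1, reg = 0x1FAC

000111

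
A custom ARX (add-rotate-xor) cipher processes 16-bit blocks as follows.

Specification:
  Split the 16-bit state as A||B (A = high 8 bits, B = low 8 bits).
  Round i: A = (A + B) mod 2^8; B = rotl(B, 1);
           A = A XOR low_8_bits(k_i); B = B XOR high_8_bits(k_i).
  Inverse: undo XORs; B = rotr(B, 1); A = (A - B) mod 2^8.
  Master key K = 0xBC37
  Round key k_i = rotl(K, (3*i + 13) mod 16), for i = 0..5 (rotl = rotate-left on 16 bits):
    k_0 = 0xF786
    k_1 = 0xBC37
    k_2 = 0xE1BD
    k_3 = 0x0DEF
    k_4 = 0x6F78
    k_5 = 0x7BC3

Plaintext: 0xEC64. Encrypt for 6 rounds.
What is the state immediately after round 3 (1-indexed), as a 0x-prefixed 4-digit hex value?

0x5964

s_0 = plaintext = 0xEC64
s_1 = Round(s_0, k_0) = 0xD63F
s_2 = Round(s_1, k_1) = 0x22C2
s_3 = Round(s_2, k_2) = 0x5964
s_4 = Round(s_3, k_3) = 0x52C5
s_5 = Round(s_4, k_4) = 0x6FE4
s_6 = Round(s_5, k_5) = 0x90B2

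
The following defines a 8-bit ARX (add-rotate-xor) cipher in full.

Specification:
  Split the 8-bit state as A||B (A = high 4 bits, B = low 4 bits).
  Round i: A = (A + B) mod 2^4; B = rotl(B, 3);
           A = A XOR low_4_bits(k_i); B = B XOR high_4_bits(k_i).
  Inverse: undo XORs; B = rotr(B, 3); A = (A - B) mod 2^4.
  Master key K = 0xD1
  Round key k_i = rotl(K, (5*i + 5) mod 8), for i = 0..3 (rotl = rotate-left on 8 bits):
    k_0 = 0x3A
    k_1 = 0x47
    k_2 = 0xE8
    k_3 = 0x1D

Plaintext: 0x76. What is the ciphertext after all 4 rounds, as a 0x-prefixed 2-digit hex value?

0x57

s_0 = plaintext = 0x76
s_1 = Round(s_0, k_0) = 0x70
s_2 = Round(s_1, k_1) = 0x04
s_3 = Round(s_2, k_2) = 0xCC
s_4 = Round(s_3, k_3) = 0x57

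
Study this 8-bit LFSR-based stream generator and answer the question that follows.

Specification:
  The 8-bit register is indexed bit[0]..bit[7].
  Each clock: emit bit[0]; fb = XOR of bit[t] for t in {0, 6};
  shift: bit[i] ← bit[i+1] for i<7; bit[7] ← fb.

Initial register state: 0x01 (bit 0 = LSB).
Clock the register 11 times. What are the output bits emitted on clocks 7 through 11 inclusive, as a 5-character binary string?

00101

reg_0 = 0x01
clock 1: out=1, reg = 0x80
clock 2: out=0, reg = 0x40
clock 3: out=0, reg = 0xA0
clock 4: out=0, reg = 0x50
clock 5: out=0, reg = 0xA8
clock 6: out=0, reg = 0x54
clock 7: out=0, reg = 0xAA
clock 8: out=0, reg = 0x55
clock 9: out=1, reg = 0x2A
clock 10: out=0, reg = 0x15
clock 11: out=1, reg = 0x8A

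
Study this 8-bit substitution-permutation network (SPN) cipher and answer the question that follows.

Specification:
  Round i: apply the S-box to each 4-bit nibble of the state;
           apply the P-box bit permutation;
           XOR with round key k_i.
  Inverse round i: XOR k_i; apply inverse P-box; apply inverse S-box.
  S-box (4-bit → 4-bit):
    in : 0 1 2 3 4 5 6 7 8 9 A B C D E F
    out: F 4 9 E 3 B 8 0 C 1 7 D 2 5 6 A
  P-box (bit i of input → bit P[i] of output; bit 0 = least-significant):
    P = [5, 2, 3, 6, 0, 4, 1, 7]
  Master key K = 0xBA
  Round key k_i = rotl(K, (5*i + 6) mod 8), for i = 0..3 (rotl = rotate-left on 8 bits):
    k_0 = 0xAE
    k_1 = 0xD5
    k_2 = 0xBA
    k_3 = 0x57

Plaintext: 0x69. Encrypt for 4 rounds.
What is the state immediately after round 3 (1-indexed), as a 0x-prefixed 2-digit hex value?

s_0 = plaintext = 0x69
s_1 = Round(s_0, k_0) = 0x0E
s_2 = Round(s_1, k_1) = 0x4A
s_3 = Round(s_2, k_2) = 0x87
s_4 = Round(s_3, k_3) = 0xD5

0x87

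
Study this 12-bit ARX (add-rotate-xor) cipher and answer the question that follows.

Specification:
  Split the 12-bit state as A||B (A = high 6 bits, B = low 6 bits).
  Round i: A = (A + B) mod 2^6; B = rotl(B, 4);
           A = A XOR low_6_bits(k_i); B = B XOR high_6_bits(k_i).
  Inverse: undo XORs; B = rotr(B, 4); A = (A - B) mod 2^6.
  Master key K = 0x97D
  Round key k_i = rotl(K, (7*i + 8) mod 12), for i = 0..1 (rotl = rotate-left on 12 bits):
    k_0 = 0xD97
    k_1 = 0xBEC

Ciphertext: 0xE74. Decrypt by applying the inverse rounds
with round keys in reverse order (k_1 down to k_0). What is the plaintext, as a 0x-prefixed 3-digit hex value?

0x4AD

s_0 = ciphertext = 0xE74
s_1 = InvRound(s_0, k_1) = 0xA2D
s_2 = InvRound(s_1, k_0) = 0x4AD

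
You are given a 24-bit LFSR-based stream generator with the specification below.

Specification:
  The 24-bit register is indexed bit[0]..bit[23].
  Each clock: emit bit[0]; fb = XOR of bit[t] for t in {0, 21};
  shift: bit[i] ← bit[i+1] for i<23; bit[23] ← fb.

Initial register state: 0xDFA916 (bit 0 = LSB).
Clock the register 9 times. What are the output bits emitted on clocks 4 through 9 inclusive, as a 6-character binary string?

reg_0 = 0xDFA916
clock 1: out=0, reg = 0x6FD48B
clock 2: out=1, reg = 0x37EA45
clock 3: out=1, reg = 0x1BF522
clock 4: out=0, reg = 0x0DFA91
clock 5: out=1, reg = 0x86FD48
clock 6: out=0, reg = 0x437EA4
clock 7: out=0, reg = 0x21BF52
clock 8: out=0, reg = 0x90DFA9
clock 9: out=1, reg = 0xC86FD4

010001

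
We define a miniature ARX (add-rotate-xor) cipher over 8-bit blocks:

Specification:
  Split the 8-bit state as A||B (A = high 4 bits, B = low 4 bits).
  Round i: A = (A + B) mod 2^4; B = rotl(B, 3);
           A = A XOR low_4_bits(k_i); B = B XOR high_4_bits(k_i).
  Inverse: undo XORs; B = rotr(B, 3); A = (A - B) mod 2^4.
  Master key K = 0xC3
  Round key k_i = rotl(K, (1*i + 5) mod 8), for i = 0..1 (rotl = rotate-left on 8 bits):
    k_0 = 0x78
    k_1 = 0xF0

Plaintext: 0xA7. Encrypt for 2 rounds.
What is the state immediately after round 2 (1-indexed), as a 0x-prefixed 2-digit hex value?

0x59

s_0 = plaintext = 0xA7
s_1 = Round(s_0, k_0) = 0x9C
s_2 = Round(s_1, k_1) = 0x59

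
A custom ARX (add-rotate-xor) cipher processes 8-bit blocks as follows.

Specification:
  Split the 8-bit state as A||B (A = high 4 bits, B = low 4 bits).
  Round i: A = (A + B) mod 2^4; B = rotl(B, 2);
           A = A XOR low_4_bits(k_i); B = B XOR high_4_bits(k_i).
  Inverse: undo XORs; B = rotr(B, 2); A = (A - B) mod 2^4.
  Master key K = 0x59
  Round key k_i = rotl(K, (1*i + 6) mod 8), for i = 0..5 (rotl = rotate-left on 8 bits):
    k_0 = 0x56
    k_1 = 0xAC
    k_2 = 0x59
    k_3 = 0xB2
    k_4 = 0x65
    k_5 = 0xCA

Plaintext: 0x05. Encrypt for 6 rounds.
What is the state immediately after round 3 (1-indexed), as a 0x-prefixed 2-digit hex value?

0x0F

s_0 = plaintext = 0x05
s_1 = Round(s_0, k_0) = 0x30
s_2 = Round(s_1, k_1) = 0xFA
s_3 = Round(s_2, k_2) = 0x0F
s_4 = Round(s_3, k_3) = 0xD4
s_5 = Round(s_4, k_4) = 0x47
s_6 = Round(s_5, k_5) = 0x11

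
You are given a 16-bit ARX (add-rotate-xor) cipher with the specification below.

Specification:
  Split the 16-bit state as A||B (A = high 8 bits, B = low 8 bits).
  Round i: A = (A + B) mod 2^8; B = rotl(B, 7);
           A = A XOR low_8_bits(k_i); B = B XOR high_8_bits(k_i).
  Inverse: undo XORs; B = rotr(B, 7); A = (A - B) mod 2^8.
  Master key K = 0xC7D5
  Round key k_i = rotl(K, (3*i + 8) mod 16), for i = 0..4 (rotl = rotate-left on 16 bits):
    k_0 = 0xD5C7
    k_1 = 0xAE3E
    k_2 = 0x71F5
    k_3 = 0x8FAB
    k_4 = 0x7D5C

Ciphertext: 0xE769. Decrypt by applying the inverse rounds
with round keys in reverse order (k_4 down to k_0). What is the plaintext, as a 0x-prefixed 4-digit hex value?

s_0 = ciphertext = 0xE769
s_1 = InvRound(s_0, k_4) = 0x9328
s_2 = InvRound(s_1, k_3) = 0xE94F
s_3 = InvRound(s_2, k_2) = 0xA07C
s_4 = InvRound(s_3, k_1) = 0xF9A5
s_5 = InvRound(s_4, k_0) = 0x5EE0

0x5EE0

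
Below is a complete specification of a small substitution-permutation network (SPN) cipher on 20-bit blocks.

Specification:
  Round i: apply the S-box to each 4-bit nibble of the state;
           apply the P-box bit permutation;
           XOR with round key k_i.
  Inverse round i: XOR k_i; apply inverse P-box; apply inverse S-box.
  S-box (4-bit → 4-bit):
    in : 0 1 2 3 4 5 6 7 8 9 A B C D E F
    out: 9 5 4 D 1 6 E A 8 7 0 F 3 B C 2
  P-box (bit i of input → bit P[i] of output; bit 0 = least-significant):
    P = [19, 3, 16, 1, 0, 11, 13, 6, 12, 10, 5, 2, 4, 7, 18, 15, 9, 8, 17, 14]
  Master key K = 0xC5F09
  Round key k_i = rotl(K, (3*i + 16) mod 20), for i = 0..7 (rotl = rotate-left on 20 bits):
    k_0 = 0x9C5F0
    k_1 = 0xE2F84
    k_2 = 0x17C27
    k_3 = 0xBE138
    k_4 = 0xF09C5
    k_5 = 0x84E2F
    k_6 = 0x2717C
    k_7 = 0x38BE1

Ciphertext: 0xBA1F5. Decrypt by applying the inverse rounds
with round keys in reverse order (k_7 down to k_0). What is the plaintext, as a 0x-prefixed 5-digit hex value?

0x01975

s_0 = ciphertext = 0xBA1F5
s_1 = InvRound(s_0, k_7) = 0x44854
s_2 = InvRound(s_1, k_6) = 0x5215F
s_3 = InvRound(s_2, k_5) = 0xD1561
s_4 = InvRound(s_3, k_4) = 0x2FBFA
s_5 = InvRound(s_4, k_3) = 0x4F473
s_6 = InvRound(s_5, k_2) = 0xA3872
s_7 = InvRound(s_6, k_1) = 0xC9B88
s_8 = InvRound(s_7, k_0) = 0x01975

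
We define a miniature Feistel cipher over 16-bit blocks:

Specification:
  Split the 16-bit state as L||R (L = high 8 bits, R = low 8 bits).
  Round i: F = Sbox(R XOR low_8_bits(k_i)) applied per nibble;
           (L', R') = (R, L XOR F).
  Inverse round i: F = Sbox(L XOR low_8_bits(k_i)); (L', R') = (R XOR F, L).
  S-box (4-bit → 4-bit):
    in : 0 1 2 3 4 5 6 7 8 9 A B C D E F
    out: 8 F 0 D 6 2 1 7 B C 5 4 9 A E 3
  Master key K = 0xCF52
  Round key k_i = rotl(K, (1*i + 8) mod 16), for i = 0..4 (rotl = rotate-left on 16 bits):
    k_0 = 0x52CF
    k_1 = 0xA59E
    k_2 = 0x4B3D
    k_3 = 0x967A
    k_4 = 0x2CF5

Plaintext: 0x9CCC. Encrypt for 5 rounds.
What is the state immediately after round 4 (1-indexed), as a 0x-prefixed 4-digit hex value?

0x71FB

s_0 = plaintext = 0x9CCC
s_1 = Round(s_0, k_0) = 0xCC11
s_2 = Round(s_1, k_1) = 0x117F
s_3 = Round(s_2, k_2) = 0x7F71
s_4 = Round(s_3, k_3) = 0x71FB
s_5 = Round(s_4, k_4) = 0xFBFF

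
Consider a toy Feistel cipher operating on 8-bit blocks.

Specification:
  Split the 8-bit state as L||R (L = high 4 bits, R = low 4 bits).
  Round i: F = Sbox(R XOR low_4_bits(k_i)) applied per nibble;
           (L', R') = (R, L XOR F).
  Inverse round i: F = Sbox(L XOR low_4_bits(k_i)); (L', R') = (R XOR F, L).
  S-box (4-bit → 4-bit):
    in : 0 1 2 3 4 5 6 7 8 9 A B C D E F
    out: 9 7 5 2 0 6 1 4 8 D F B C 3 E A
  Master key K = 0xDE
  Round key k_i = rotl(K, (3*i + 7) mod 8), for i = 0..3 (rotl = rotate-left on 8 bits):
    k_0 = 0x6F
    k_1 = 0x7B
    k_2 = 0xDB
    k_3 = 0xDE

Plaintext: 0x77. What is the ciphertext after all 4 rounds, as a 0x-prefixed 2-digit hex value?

s_0 = plaintext = 0x77
s_1 = Round(s_0, k_0) = 0x7F
s_2 = Round(s_1, k_1) = 0xF7
s_3 = Round(s_2, k_2) = 0x73
s_4 = Round(s_3, k_3) = 0x34

0x34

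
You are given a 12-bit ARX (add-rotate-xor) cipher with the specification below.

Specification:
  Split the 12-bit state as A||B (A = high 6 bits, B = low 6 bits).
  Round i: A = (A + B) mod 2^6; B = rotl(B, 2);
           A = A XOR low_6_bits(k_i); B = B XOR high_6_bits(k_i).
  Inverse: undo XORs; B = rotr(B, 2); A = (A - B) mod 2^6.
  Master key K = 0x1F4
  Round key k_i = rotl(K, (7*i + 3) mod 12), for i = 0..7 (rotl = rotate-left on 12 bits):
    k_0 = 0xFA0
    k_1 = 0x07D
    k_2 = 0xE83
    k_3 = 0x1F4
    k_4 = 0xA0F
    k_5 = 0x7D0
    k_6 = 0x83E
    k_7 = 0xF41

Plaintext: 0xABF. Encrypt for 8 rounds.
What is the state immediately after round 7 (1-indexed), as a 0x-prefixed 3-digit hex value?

0xD2A

s_0 = plaintext = 0xABF
s_1 = Round(s_0, k_0) = 0x241
s_2 = Round(s_1, k_1) = 0xDC5
s_3 = Round(s_2, k_2) = 0xFEE
s_4 = Round(s_3, k_3) = 0x67D
s_5 = Round(s_4, k_4) = 0x65F
s_6 = Round(s_5, k_5) = 0xA22
s_7 = Round(s_6, k_6) = 0xD2A
s_8 = Round(s_7, k_7) = 0x7D7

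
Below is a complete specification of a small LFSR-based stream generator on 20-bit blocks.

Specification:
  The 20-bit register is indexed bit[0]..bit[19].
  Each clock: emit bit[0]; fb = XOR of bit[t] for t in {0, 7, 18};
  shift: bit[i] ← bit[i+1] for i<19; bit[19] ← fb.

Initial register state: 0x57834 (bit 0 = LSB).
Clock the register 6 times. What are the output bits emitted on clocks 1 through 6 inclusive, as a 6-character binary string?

reg_0 = 0x57834
clock 1: out=0, reg = 0xABC1A
clock 2: out=0, reg = 0x55E0D
clock 3: out=1, reg = 0x2AF06
clock 4: out=0, reg = 0x15783
clock 5: out=1, reg = 0x0ABC1
clock 6: out=1, reg = 0x055E0

001011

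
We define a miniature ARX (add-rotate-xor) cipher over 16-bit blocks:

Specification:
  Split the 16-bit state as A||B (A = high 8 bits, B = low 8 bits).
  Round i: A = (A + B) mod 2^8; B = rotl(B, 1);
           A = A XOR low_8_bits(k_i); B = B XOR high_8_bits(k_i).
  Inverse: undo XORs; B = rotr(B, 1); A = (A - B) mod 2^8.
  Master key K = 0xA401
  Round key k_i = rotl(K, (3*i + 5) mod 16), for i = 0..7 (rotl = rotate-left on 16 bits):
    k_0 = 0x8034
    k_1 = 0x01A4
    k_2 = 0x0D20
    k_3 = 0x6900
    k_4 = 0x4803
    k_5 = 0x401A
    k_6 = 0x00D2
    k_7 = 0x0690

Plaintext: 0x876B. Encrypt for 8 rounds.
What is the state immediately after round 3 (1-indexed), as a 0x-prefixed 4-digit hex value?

s_0 = plaintext = 0x876B
s_1 = Round(s_0, k_0) = 0xC656
s_2 = Round(s_1, k_1) = 0xB8AD
s_3 = Round(s_2, k_2) = 0x4556
s_4 = Round(s_3, k_3) = 0x9BC5
s_5 = Round(s_4, k_4) = 0x63C3
s_6 = Round(s_5, k_5) = 0x3CC7
s_7 = Round(s_6, k_6) = 0xD18F
s_8 = Round(s_7, k_7) = 0xF019

0x4556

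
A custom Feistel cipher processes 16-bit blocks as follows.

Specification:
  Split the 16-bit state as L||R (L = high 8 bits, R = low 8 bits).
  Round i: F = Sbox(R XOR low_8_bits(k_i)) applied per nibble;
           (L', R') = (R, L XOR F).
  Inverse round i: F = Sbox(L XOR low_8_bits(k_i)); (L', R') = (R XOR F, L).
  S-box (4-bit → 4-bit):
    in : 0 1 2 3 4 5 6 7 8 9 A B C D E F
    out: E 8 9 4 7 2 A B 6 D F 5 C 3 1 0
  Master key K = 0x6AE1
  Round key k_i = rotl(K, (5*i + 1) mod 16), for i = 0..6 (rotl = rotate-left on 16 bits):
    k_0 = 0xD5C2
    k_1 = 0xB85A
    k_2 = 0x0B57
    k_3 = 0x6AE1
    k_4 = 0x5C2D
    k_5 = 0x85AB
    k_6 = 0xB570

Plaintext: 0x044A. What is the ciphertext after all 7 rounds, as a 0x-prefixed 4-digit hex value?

s_0 = plaintext = 0x044A
s_1 = Round(s_0, k_0) = 0x4A62
s_2 = Round(s_1, k_1) = 0x620C
s_3 = Round(s_2, k_2) = 0x0C47
s_4 = Round(s_3, k_3) = 0x47F6
s_5 = Round(s_4, k_4) = 0xF672
s_6 = Round(s_5, k_5) = 0x72CB
s_7 = Round(s_6, k_6) = 0xCB27

0xCB27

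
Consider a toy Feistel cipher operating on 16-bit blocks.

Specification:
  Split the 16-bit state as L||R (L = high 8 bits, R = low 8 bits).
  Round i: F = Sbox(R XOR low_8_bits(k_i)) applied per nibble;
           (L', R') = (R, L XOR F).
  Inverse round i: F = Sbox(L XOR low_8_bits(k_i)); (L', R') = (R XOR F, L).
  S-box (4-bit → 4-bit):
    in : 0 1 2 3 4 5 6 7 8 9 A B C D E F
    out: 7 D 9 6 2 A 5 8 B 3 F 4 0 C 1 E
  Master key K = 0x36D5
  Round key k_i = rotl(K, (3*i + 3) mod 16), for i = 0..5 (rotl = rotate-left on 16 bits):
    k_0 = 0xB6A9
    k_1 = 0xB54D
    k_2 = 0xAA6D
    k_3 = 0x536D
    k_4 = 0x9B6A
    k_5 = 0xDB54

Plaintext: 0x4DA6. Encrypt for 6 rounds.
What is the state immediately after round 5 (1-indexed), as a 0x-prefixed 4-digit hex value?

0xAA1B

s_0 = plaintext = 0x4DA6
s_1 = Round(s_0, k_0) = 0xA633
s_2 = Round(s_1, k_1) = 0x3327
s_3 = Round(s_2, k_2) = 0x271C
s_4 = Round(s_3, k_3) = 0x1CAA
s_5 = Round(s_4, k_4) = 0xAA1B
s_6 = Round(s_5, k_5) = 0x1B84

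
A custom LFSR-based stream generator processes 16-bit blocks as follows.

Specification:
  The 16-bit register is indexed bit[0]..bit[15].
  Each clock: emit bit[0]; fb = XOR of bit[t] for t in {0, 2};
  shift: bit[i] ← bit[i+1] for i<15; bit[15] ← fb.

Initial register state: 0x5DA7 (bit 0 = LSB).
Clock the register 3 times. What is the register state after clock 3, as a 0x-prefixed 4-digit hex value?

0xCBB4

reg_0 = 0x5DA7
clock 1: out=1, reg = 0x2ED3
clock 2: out=1, reg = 0x9769
clock 3: out=1, reg = 0xCBB4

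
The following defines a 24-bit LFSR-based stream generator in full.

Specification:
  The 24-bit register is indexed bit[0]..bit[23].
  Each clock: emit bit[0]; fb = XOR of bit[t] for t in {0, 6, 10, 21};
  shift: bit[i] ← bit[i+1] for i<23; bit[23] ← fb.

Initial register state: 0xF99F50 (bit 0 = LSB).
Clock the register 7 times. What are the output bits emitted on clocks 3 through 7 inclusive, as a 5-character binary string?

reg_0 = 0xF99F50
clock 1: out=0, reg = 0xFCCFA8
clock 2: out=0, reg = 0x7E67D4
clock 3: out=0, reg = 0xBF33EA
clock 4: out=0, reg = 0x5F99F5
clock 5: out=1, reg = 0x2FCCFA
clock 6: out=0, reg = 0x97E67D
clock 7: out=1, reg = 0xCBF33E

00101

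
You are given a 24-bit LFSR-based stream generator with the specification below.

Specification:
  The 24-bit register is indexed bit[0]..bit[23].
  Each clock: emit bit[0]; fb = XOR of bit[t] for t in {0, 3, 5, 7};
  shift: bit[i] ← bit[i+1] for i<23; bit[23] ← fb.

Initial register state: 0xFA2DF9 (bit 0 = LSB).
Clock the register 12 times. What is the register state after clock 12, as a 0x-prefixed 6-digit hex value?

0xD72FA2

reg_0 = 0xFA2DF9
clock 1: out=1, reg = 0x7D16FC
clock 2: out=0, reg = 0xBE8B7E
clock 3: out=0, reg = 0x5F45BF
clock 4: out=1, reg = 0x2FA2DF
clock 5: out=1, reg = 0x97D16F
clock 6: out=1, reg = 0xCBE8B7
clock 7: out=1, reg = 0xE5F45B
clock 8: out=1, reg = 0x72FA2D
clock 9: out=1, reg = 0xB97D16
clock 10: out=0, reg = 0x5CBE8B
clock 11: out=1, reg = 0xAE5F45
clock 12: out=1, reg = 0xD72FA2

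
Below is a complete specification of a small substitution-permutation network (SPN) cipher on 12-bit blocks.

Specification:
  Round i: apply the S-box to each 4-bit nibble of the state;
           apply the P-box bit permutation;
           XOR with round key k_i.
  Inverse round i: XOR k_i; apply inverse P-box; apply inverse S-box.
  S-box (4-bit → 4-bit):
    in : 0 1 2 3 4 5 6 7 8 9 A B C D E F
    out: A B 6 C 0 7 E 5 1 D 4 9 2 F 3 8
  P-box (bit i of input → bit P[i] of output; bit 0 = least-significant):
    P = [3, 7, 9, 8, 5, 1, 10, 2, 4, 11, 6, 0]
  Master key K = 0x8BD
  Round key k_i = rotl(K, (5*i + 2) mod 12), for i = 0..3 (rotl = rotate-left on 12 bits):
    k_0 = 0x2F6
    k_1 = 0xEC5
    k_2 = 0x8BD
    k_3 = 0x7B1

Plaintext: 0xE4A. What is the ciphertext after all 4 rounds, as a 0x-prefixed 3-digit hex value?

0xFF2

s_0 = plaintext = 0xE4A
s_1 = Round(s_0, k_0) = 0x8E6
s_2 = Round(s_1, k_1) = 0xD77
s_3 = Round(s_2, k_2) = 0x6C4
s_4 = Round(s_3, k_3) = 0xFF2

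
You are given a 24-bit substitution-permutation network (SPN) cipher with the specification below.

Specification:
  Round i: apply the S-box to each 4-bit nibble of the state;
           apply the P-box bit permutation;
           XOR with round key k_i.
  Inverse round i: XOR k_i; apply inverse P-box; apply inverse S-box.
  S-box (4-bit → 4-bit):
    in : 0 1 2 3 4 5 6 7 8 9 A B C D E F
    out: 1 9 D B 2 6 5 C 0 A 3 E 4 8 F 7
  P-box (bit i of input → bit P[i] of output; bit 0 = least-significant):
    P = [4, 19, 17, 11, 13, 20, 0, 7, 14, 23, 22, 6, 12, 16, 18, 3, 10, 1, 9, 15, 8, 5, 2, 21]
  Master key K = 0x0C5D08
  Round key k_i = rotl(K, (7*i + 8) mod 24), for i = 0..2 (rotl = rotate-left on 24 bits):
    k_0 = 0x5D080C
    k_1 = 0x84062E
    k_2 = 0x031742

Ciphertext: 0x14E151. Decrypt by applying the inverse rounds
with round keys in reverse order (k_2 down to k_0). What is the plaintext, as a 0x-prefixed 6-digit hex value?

0x04F55E

s_0 = ciphertext = 0x14E151
s_1 = InvRound(s_0, k_2) = 0x8EF0F6
s_2 = InvRound(s_1, k_1) = 0x82111F
s_3 = InvRound(s_2, k_0) = 0x04F55E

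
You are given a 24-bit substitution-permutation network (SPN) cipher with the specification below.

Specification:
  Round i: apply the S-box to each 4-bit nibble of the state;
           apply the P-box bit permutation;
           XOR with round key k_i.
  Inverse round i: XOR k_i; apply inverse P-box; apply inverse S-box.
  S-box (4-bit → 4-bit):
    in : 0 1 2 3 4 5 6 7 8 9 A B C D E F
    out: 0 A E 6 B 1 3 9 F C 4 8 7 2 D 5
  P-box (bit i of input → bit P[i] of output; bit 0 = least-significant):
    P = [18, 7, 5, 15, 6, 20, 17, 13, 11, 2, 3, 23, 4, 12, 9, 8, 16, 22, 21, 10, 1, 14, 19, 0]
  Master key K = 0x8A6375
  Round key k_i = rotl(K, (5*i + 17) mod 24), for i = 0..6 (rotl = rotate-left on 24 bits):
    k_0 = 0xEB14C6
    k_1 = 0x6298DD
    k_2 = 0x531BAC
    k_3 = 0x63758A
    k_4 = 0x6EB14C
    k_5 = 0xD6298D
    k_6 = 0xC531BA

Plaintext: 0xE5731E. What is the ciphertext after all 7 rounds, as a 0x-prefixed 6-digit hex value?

0x372626

s_0 = plaintext = 0xE5731E
s_1 = Round(s_0, k_0) = 0xF6B5F9
s_2 = Round(s_1, k_1) = 0x2911BF
s_3 = Round(s_2, k_2) = 0xFF6E89
s_4 = Round(s_3, k_3) = 0xD8CDF0
s_5 = Round(s_4, k_4) = 0x0DE718
s_6 = Round(s_5, k_5) = 0x02823D
s_7 = Round(s_6, k_6) = 0x372626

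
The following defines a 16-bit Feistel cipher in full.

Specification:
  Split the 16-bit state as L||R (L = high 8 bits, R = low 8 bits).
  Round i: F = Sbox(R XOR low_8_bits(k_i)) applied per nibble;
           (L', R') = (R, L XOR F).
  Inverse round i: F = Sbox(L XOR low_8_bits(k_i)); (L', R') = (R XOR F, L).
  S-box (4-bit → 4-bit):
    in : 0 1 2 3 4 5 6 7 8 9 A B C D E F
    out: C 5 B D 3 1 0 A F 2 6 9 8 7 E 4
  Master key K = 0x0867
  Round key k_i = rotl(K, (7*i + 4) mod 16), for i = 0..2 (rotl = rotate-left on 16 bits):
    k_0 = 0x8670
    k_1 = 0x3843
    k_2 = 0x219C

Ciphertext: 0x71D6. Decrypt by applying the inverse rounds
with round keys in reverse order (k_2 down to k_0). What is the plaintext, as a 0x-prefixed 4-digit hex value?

0x57DA

s_0 = ciphertext = 0x71D6
s_1 = InvRound(s_0, k_2) = 0x3171
s_2 = InvRound(s_1, k_1) = 0xDA31
s_3 = InvRound(s_2, k_0) = 0x57DA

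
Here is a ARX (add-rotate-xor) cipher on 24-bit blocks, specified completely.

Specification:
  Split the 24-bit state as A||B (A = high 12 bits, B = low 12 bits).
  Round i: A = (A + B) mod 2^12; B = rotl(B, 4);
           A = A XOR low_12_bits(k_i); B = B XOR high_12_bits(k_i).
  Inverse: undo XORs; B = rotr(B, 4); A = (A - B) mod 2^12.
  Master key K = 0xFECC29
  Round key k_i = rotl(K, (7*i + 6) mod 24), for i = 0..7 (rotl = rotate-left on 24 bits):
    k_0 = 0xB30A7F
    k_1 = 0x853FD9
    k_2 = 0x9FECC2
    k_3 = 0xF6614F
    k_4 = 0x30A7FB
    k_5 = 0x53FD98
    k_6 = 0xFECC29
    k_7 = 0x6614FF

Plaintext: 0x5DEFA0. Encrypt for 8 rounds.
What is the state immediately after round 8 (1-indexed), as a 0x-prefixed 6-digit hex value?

s_0 = plaintext = 0x5DEFA0
s_1 = Round(s_0, k_0) = 0xF0113F
s_2 = Round(s_1, k_1) = 0xF99BA2
s_3 = Round(s_2, k_2) = 0x7F93D5
s_4 = Round(s_3, k_3) = 0xA81235
s_5 = Round(s_4, k_4) = 0xB4D058
s_6 = Round(s_5, k_5) = 0x63D0BF
s_7 = Round(s_6, k_6) = 0xAD541C
s_8 = Round(s_7, k_7) = 0xA0E7A5

0xA0E7A5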